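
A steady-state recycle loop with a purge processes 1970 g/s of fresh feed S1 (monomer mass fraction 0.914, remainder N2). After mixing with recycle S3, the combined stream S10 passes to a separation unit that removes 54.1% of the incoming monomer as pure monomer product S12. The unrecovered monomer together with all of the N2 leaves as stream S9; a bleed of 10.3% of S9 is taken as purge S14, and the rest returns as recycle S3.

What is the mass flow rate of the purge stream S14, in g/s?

N2 enters only via S1 and leaves only via the purge: 1970×0.086 = 0.103×(N2 in S9), and the separation unit passes all N2, so N2 in S10 = N2 in S9 = 1644.9 g/s.
monomer in S10: m_A = 1970×0.914 + (1−0.103)·(1−0.541)·m_A, so m_A = 1800.6/0.5883 = 3060.8 g/s.
S9 = (1−0.541)×3060.8 + 1644.9 = 3049.7 g/s.
Purge S14 = 0.103×3049.7 = 314.12 g/s.

314.1 g/s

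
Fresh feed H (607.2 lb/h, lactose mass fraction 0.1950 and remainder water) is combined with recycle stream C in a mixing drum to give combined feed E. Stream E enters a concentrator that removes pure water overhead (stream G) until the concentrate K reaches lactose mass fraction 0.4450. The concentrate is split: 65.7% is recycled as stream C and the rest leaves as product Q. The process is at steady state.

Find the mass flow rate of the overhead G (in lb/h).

341.1 lb/h

Overall lactose balance (none leaves overhead): lactose in fresh feed = lactose in product, i.e. 607.2×0.195 = (1−0.657)·K·0.445.
K = 118.4/(0.445×0.343) = 775.73 lb/h.
Recycle C = 0.657×775.73 = 509.66 lb/h.
Combined feed E = 607.2 + 509.66 = 1116.9 lb/h.
Overhead G = E − K = 1116.9 − 775.73 = 341.12 lb/h.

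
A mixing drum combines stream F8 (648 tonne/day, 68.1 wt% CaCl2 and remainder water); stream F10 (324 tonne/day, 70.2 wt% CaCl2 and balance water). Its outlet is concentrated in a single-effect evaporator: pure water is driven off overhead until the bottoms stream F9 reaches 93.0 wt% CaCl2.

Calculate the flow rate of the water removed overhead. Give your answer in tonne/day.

252.9 tonne/day

CaCl2 entering = 648×0.681 + 324×0.702 = 668.74 tonne/day.
All CaCl2 reports to F9, so F9 = 668.74/0.930 = 719.07 tonne/day.
Total feed = 972 tonne/day; overhead = 972 − 719.07 = 252.93 tonne/day.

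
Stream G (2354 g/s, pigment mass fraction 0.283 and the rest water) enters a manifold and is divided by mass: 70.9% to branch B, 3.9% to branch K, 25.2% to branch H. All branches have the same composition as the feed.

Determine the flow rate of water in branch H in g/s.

Branch H total = 0.252×2354 = 593.21 g/s.
water in H = 0.717×593.21 = 425.33 g/s.

425.3 g/s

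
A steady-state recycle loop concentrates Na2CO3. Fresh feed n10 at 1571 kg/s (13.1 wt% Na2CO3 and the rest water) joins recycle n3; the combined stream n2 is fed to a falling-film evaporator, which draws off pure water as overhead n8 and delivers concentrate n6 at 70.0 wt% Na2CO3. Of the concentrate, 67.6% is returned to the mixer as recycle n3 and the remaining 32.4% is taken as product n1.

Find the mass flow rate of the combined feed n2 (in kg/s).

2184 kg/s

Overall Na2CO3 balance (none leaves overhead): Na2CO3 in fresh feed = Na2CO3 in product, i.e. 1571×0.131 = (1−0.676)·n6·0.700.
n6 = 205.8/(0.700×0.324) = 907.41 kg/s.
Recycle n3 = 0.676×907.41 = 613.41 kg/s.
Combined feed n2 = 1571 + 613.41 = 2184.4 kg/s.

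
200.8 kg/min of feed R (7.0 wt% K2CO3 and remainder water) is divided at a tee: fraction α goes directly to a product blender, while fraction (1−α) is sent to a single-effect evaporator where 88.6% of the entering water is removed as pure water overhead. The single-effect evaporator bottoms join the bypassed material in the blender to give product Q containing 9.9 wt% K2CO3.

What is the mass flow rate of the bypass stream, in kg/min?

All 200.8×0.070 = 14.056 kg/min of K2CO3 reaches Q, so Q = 14.056/0.099 = 141.98 kg/min and vapour = 58.82 kg/min.
The evaporator receives (1−α)·200.8 of feed at 0.930 water and removes 0.886 of that water:
0.886×0.930×(1−α)×200.8 = 58.82
(1−α) = 58.82/165.46 = 0.3555;  α = 0.6445.
Bypass flow = 0.6445×200.8 = 129.41 kg/min.

129.4 kg/min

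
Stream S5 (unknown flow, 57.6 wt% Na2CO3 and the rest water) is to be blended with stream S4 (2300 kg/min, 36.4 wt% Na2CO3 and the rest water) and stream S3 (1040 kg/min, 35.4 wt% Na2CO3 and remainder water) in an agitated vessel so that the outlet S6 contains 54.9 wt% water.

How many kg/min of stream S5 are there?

Let S5 be the unknown flow. Total out = 3340 + S5.
water balance: 2134.6 + 0.424·S5 = 0.549·(3340 + S5)
(0.424 − 0.549)·S5 = 0.549×3340 − 2134.6 = -300.98
S5 = -300.98 / -0.125 = 2407.8 kg/min

2408 kg/min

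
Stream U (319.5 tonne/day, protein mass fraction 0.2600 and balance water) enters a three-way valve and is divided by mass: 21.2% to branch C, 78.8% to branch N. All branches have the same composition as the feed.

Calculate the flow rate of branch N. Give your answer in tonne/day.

251.8 tonne/day

Branch N flow = 0.788×319.5 = 251.77 tonne/day.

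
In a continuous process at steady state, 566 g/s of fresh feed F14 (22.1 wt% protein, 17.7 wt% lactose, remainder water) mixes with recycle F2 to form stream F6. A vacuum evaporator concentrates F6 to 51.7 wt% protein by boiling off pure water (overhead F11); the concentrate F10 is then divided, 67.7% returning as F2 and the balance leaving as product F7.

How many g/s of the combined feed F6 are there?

1073 g/s

Overall protein balance (none leaves overhead): protein in fresh feed = protein in product, i.e. 566×0.221 = (1−0.677)·F10·0.517.
F10 = 125.09/(0.517×0.323) = 749.06 g/s.
Recycle F2 = 0.677×749.06 = 507.11 g/s.
Combined feed F6 = 566 + 507.11 = 1073.1 g/s.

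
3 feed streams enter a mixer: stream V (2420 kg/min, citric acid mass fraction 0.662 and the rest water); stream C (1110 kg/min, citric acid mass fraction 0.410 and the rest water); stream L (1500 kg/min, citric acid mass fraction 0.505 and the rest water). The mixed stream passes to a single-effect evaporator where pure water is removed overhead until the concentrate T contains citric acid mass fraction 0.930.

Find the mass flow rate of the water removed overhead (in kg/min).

2004 kg/min

citric acid entering = 2420×0.662 + 1110×0.410 + 1500×0.505 = 2814.6 kg/min.
All citric acid reports to T, so T = 2814.6/0.930 = 3026.5 kg/min.
Total feed = 5030 kg/min; overhead = 5030 − 3026.5 = 2003.5 kg/min.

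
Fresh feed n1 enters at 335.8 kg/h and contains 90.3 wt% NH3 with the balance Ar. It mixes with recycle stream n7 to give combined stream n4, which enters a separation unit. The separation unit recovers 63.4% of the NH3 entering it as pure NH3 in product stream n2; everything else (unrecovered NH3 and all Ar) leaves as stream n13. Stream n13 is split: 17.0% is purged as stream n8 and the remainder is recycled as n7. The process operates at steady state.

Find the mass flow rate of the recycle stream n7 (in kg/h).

Ar enters only via n1 and leaves only via the purge: 335.8×0.097 = 0.170×(Ar in n13), and the separation unit passes all Ar, so Ar in n4 = Ar in n13 = 191.6 kg/h.
NH3 in n4: m_A = 335.8×0.903 + (1−0.170)·(1−0.634)·m_A, so m_A = 303.23/0.6962 = 435.53 kg/h.
n13 = (1−0.634)×435.53 + 191.6 = 351.01 kg/h.
Recycle n7 = (1−0.170)×351.01 = 291.34 kg/h.

291.3 kg/h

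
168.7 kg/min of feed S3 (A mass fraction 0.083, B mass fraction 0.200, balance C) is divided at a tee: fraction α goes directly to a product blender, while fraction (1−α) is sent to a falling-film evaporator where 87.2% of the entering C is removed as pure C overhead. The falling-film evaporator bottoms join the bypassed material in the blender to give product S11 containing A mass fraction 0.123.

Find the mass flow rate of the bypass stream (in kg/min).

80.95 kg/min

All 168.7×0.083 = 14.002 kg/min of A reaches S11, so S11 = 14.002/0.123 = 113.84 kg/min and vapour = 54.862 kg/min.
The evaporator receives (1−α)·168.7 of feed at 0.717 C and removes 0.872 of that C:
0.872×0.717×(1−α)×168.7 = 54.862
(1−α) = 54.862/105.48 = 0.5201;  α = 0.4799.
Bypass flow = 0.4799×168.7 = 80.953 kg/min.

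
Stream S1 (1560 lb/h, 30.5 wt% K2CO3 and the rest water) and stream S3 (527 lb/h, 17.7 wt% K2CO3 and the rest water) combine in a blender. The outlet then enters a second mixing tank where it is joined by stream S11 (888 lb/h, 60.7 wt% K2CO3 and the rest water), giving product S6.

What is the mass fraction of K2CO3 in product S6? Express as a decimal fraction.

0.3725

Overall, product flow = 2975 lb/h.
K2CO3 in = 1560×0.305 + 527×0.177 + 888×0.607 = 1108.1 lb/h.
K2CO3 fraction in S6 = 0.3725.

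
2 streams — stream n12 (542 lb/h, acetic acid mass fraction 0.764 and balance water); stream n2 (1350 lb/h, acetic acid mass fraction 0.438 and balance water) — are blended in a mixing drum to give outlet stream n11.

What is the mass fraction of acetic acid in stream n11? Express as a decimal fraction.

0.531

Total flow out = 542 + 1350 = 1892 lb/h.
acetic acid in = 542×0.764 + 1350×0.438 = 1005.4 lb/h.
acetic acid mass fraction in n11 = 1005.4/1892 = 0.531.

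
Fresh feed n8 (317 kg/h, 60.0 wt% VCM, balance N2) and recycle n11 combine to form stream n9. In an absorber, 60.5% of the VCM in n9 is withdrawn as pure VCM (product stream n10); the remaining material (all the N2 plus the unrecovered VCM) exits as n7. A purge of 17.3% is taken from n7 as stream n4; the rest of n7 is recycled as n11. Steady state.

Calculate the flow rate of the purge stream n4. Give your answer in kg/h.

N2 enters only via n8 and leaves only via the purge: 317×0.400 = 0.173×(N2 in n7), and the absorber passes all N2, so N2 in n9 = N2 in n7 = 732.95 kg/h.
VCM in n9: m_A = 317×0.600 + (1−0.173)·(1−0.605)·m_A, so m_A = 190.2/0.6733 = 282.47 kg/h.
n7 = (1−0.605)×282.47 + 732.95 = 844.53 kg/h.
Purge n4 = 0.173×844.53 = 146.1 kg/h.

146.1 kg/h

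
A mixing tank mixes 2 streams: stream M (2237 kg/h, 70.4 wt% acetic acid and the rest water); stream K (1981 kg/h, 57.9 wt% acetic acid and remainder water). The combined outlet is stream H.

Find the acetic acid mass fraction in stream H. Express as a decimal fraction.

Total flow out = 2237 + 1981 = 4218 kg/h.
acetic acid in = 2237×0.704 + 1981×0.579 = 2721.8 kg/h.
acetic acid mass fraction in H = 2721.8/4218 = 0.6453.

0.6453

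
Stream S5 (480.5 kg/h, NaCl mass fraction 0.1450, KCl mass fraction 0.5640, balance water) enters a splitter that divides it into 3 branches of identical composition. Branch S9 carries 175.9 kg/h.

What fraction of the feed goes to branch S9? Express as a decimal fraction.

Fraction to S9 = 175.9/480.5 = 0.3661.

0.366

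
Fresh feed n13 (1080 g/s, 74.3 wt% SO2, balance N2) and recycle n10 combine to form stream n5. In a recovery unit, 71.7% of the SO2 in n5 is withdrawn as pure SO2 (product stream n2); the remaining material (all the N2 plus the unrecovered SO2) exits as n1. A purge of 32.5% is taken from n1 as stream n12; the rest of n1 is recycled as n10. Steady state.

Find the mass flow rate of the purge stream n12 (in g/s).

N2 enters only via n13 and leaves only via the purge: 1080×0.257 = 0.325×(N2 in n1), and the recovery unit passes all N2, so N2 in n5 = N2 in n1 = 854.03 g/s.
SO2 in n5: m_A = 1080×0.743 + (1−0.325)·(1−0.717)·m_A, so m_A = 802.44/0.8090 = 991.92 g/s.
n1 = (1−0.717)×991.92 + 854.03 = 1134.7 g/s.
Purge n12 = 0.325×1134.7 = 368.79 g/s.

368.8 g/s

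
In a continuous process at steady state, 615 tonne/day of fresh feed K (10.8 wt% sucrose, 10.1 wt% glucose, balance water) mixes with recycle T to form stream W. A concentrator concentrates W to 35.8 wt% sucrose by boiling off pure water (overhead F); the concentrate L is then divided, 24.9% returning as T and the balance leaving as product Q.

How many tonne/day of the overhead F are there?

Overall sucrose balance (none leaves overhead): sucrose in fresh feed = sucrose in product, i.e. 615×0.108 = (1−0.249)·L·0.358.
L = 66.42/(0.358×0.751) = 247.04 tonne/day.
Recycle T = 0.249×247.04 = 61.514 tonne/day.
Combined feed W = 615 + 61.514 = 676.51 tonne/day.
Overhead F = W − L = 676.51 − 247.04 = 429.47 tonne/day.

429.5 tonne/day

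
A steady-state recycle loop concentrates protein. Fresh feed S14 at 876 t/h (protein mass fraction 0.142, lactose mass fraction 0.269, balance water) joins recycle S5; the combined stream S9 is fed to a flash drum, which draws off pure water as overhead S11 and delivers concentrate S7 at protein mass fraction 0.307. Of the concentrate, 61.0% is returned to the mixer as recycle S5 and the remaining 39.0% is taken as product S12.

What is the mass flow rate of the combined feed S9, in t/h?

1510 t/h

Overall protein balance (none leaves overhead): protein in fresh feed = protein in product, i.e. 876×0.142 = (1−0.610)·S7·0.307.
S7 = 124.39/(0.307×0.390) = 1038.9 t/h.
Recycle S5 = 0.610×1038.9 = 633.75 t/h.
Combined feed S9 = 876 + 633.75 = 1509.8 t/h.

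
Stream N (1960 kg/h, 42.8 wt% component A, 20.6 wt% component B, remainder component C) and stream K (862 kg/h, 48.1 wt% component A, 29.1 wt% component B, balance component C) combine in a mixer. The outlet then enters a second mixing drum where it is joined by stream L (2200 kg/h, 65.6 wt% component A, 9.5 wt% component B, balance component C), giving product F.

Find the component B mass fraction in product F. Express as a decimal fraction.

Overall, product flow = 5022 kg/h.
component B in = 1960×0.206 + 862×0.291 + 2200×0.095 = 863.6 kg/h.
component B fraction in F = 0.172.

0.172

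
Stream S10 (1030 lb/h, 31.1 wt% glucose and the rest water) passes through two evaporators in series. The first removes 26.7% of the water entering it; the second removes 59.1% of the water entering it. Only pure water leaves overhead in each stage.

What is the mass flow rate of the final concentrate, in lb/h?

533.1 lb/h

water in feed = 1030×0.689 = 709.67 lb/h.
After stage 1: water left = (1−0.267)×709.67 = 520.19; stream total = 840.52 lb/h.
After stage 2: water left = (1−0.591)×520.19 = 212.76; final concentrate = 533.09 lb/h.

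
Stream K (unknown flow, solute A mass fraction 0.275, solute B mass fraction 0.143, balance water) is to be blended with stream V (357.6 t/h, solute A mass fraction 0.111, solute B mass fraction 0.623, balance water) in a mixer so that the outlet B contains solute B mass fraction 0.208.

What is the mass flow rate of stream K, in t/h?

Let K be the unknown flow. Total out = 357.6 + K.
solute B balance: 222.78 + 0.143·K = 0.208·(357.6 + K)
(0.143 − 0.208)·K = 0.208×357.6 − 222.78 = -148.4
K = -148.4 / -0.065 = 2283.1 t/h

2283 t/h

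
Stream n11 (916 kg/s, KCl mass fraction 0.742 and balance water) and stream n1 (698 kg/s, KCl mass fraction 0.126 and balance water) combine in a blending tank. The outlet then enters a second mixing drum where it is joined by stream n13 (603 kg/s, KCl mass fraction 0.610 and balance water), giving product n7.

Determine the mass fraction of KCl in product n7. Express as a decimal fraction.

0.512

Overall, product flow = 2217 kg/s.
KCl in = 916×0.742 + 698×0.126 + 603×0.610 = 1135.5 kg/s.
KCl fraction in n7 = 0.512.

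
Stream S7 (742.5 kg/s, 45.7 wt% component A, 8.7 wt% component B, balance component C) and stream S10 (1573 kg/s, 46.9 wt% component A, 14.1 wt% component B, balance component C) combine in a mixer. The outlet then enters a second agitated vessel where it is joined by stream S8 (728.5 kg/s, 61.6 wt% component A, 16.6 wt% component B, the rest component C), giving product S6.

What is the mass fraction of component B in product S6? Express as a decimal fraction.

Overall, product flow = 3044 kg/s.
component B in = 742.5×0.087 + 1573×0.141 + 728.5×0.166 = 407.32 kg/s.
component B fraction in S6 = 0.1338.

0.1338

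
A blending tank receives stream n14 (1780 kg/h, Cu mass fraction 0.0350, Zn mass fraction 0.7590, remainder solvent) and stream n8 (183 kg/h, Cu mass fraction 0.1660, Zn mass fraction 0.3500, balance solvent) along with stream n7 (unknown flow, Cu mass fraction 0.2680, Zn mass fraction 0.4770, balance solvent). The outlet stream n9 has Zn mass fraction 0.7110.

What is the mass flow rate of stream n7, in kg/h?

Let n7 be the unknown flow. Total out = 1963 + n7.
Zn balance: 1415.1 + 0.477·n7 = 0.711·(1963 + n7)
(0.477 − 0.711)·n7 = 0.711×1963 − 1415.1 = -19.377
n7 = -19.377 / -0.234 = 82.808 kg/h

82.81 kg/h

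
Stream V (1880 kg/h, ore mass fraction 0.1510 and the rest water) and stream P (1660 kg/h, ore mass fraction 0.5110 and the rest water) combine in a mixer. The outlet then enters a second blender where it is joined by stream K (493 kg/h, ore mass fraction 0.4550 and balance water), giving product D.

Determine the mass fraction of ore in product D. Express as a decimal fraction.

0.3363

Overall, product flow = 4033 kg/h.
ore in = 1880×0.151 + 1660×0.511 + 493×0.455 = 1356.5 kg/h.
ore fraction in D = 0.3363.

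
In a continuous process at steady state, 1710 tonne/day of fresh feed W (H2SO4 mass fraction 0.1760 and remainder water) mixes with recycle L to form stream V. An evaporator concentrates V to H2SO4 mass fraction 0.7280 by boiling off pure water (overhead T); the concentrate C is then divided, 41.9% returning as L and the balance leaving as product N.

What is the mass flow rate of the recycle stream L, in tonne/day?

298.1 tonne/day

Overall H2SO4 balance (none leaves overhead): H2SO4 in fresh feed = H2SO4 in product, i.e. 1710×0.176 = (1−0.419)·C·0.728.
C = 300.96/(0.728×0.581) = 711.54 tonne/day.
Recycle L = 0.419×711.54 = 298.14 tonne/day.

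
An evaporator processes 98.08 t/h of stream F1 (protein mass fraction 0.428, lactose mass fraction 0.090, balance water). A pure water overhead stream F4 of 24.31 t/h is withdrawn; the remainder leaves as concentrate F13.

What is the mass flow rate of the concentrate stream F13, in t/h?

Concentrate = 98.08 − 24.31 = 73.77 t/h.

73.77 t/h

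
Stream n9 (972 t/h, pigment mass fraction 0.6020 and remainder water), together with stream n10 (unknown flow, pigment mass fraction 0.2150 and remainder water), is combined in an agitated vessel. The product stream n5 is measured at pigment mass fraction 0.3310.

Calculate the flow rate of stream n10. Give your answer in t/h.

2271 t/h

Let n10 be the unknown flow. Total out = 972 + n10.
pigment balance: 585.14 + 0.215·n10 = 0.331·(972 + n10)
(0.215 − 0.331)·n10 = 0.331×972 − 585.14 = -263.41
n10 = -263.41 / -0.116 = 2270.8 t/h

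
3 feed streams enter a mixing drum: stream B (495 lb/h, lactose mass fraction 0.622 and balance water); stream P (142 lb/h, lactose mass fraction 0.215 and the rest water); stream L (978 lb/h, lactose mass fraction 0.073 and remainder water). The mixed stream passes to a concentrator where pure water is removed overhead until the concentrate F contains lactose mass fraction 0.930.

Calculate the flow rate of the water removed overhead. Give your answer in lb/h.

lactose entering = 495×0.622 + 142×0.215 + 978×0.073 = 409.81 lb/h.
All lactose reports to F, so F = 409.81/0.930 = 440.66 lb/h.
Total feed = 1615 lb/h; overhead = 1615 − 440.66 = 1174.3 lb/h.

1174 lb/h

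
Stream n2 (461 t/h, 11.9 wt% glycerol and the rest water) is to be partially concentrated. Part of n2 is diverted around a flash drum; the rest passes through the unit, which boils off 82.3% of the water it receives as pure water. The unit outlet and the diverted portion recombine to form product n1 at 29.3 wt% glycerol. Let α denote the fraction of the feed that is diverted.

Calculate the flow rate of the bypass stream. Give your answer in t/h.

83.42 t/h

All 461×0.119 = 54.859 t/h of glycerol reaches n1, so n1 = 54.859/0.293 = 187.23 t/h and vapour = 273.77 t/h.
The evaporator receives (1−α)·461 of feed at 0.881 water and removes 0.823 of that water:
0.823×0.881×(1−α)×461 = 273.77
(1−α) = 273.77/334.25 = 0.8190;  α = 0.1810.
Bypass flow = 0.1810×461 = 83.422 t/h.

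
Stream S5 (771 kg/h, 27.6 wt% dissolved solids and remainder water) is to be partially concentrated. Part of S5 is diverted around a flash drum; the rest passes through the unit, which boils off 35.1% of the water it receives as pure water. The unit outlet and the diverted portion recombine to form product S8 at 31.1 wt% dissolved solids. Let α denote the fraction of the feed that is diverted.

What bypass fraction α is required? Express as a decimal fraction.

All 771×0.276 = 212.8 kg/h of dissolved solids reaches S8, so S8 = 212.8/0.311 = 684.23 kg/h and vapour = 86.768 kg/h.
The evaporator receives (1−α)·771 of feed at 0.724 water and removes 0.351 of that water:
0.351×0.724×(1−α)×771 = 86.768
(1−α) = 86.768/195.93 = 0.4429;  α = 0.5571.

0.557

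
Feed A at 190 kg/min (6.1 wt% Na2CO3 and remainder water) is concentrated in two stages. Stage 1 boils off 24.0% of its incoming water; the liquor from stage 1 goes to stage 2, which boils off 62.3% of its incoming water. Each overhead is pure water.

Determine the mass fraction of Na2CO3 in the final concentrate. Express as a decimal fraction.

water in feed = 190×0.939 = 178.41 kg/min.
After stage 1: water left = (1−0.240)×178.41 = 135.59; stream total = 147.18 kg/min.
After stage 2: water left = (1−0.623)×135.59 = 51.118; final concentrate = 62.708 kg/min.
Na2CO3 fraction = 11.59/62.708 = 0.185.

0.185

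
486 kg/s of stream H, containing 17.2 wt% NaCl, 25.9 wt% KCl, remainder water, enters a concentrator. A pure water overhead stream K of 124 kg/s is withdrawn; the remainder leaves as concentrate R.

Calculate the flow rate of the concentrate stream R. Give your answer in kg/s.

362 kg/s

Concentrate = 486 − 124 = 362 kg/s.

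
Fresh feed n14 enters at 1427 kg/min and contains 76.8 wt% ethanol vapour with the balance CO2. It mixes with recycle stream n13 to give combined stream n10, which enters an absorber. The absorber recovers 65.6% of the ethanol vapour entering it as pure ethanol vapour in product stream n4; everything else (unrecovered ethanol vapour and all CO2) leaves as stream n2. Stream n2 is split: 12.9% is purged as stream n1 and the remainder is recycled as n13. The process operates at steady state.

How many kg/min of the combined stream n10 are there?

4131 kg/min

CO2 enters only via n14 and leaves only via the purge: 1427×0.232 = 0.129×(CO2 in n2), and the absorber passes all CO2, so CO2 in n10 = CO2 in n2 = 2566.4 kg/min.
ethanol vapour in n10: m_A = 1427×0.768 + (1−0.129)·(1−0.656)·m_A, so m_A = 1095.9/0.7004 = 1564.8 kg/min.
n10 = 1564.8 + 2566.4 = 4131.2 kg/min.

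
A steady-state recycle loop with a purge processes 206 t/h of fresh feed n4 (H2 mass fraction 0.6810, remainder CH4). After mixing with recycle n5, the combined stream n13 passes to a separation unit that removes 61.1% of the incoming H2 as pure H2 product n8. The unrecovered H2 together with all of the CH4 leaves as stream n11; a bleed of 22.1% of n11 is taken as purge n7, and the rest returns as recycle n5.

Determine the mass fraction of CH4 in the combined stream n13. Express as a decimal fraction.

CH4 enters only via n4 and leaves only via the purge: 206×0.319 = 0.221×(CH4 in n11), and the separation unit passes all CH4, so CH4 in n13 = CH4 in n11 = 297.35 t/h.
H2 in n13: m_A = 206×0.681 + (1−0.221)·(1−0.611)·m_A, so m_A = 140.29/0.6970 = 201.28 t/h.
n13 = 201.28 + 297.35 = 498.63 t/h.
CH4 fraction in n13 = 297.35/498.63 = 0.5963.

0.5963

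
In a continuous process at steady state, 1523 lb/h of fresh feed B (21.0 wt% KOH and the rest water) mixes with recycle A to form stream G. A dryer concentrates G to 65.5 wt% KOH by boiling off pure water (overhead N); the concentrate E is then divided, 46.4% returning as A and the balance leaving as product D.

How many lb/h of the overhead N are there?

1035 lb/h

Overall KOH balance (none leaves overhead): KOH in fresh feed = KOH in product, i.e. 1523×0.210 = (1−0.464)·E·0.655.
E = 319.83/(0.655×0.536) = 910.99 lb/h.
Recycle A = 0.464×910.99 = 422.7 lb/h.
Combined feed G = 1523 + 422.7 = 1945.7 lb/h.
Overhead N = G − E = 1945.7 − 910.99 = 1034.7 lb/h.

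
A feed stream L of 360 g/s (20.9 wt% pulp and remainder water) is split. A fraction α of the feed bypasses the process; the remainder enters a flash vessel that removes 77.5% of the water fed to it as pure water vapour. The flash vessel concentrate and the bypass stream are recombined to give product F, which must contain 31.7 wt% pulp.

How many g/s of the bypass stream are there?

All 360×0.209 = 75.24 g/s of pulp reaches F, so F = 75.24/0.317 = 237.35 g/s and vapour = 122.65 g/s.
The evaporator receives (1−α)·360 of feed at 0.791 water and removes 0.775 of that water:
0.775×0.791×(1−α)×360 = 122.65
(1−α) = 122.65/220.69 = 0.5558;  α = 0.4442.
Bypass flow = 0.4442×360 = 159.93 g/s.

159.9 g/s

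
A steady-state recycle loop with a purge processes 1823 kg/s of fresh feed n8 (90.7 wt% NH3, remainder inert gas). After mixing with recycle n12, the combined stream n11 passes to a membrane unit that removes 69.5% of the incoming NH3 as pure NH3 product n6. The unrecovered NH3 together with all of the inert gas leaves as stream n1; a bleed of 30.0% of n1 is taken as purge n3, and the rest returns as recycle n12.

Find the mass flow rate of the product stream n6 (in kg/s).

NH3 in n11: m_A = 1823×0.907 + (1−0.300)·(1−0.695)·m_A, so m_A = 1653.5/0.7865 = 2102.3 kg/s.
Product n6 = 0.695×2102.3 = 1461.1 kg/s.

1461 kg/s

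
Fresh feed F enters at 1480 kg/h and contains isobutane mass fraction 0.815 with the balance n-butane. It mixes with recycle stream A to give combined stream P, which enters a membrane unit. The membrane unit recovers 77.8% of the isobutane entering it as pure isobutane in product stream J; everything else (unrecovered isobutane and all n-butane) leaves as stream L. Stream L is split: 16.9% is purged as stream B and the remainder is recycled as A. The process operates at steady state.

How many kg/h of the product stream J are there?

isobutane in P: m_A = 1480×0.815 + (1−0.169)·(1−0.778)·m_A, so m_A = 1206.2/0.8155 = 1479.1 kg/h.
Product J = 0.778×1479.1 = 1150.7 kg/h.

1151 kg/h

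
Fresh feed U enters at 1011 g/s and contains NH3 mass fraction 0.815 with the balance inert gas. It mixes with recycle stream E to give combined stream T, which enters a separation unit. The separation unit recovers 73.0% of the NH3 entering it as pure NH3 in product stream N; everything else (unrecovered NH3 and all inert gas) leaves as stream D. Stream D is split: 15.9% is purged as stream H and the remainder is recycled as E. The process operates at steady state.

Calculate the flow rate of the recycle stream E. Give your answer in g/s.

1231 g/s

inert gas enters only via U and leaves only via the purge: 1011×0.185 = 0.159×(inert gas in D), and the separation unit passes all inert gas, so inert gas in T = inert gas in D = 1176.3 g/s.
NH3 in T: m_A = 1011×0.815 + (1−0.159)·(1−0.730)·m_A, so m_A = 823.96/0.7729 = 1066 g/s.
D = (1−0.730)×1066 + 1176.3 = 1464.1 g/s.
Recycle E = (1−0.159)×1464.1 = 1231.3 g/s.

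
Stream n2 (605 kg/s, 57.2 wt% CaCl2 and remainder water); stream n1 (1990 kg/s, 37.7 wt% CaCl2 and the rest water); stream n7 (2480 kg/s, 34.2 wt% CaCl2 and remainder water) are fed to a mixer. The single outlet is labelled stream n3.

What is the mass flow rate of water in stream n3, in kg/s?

3131 kg/s

water out = water in = 605×0.428 + 1990×0.623 + 2480×0.658 = 3130.6 kg/s.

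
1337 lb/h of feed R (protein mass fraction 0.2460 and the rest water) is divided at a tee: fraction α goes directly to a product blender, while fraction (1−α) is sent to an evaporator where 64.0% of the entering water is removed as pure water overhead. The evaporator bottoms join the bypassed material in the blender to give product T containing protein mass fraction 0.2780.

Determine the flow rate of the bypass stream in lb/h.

1018 lb/h

All 1337×0.246 = 328.9 lb/h of protein reaches T, so T = 328.9/0.278 = 1183.1 lb/h and vapour = 153.9 lb/h.
The evaporator receives (1−α)·1337 of feed at 0.754 water and removes 0.640 of that water:
0.640×0.754×(1−α)×1337 = 153.9
(1−α) = 153.9/645.18 = 0.2385;  α = 0.7615.
Bypass flow = 0.7615×1337 = 1018.1 lb/h.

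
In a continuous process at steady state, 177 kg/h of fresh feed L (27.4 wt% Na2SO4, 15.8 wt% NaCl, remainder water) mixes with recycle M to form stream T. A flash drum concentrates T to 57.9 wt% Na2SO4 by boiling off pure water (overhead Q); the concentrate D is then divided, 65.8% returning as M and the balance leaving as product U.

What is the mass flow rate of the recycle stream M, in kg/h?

Overall Na2SO4 balance (none leaves overhead): Na2SO4 in fresh feed = Na2SO4 in product, i.e. 177×0.274 = (1−0.658)·D·0.579.
D = 48.498/(0.579×0.342) = 244.92 kg/h.
Recycle M = 0.658×244.92 = 161.16 kg/h.

161.2 kg/h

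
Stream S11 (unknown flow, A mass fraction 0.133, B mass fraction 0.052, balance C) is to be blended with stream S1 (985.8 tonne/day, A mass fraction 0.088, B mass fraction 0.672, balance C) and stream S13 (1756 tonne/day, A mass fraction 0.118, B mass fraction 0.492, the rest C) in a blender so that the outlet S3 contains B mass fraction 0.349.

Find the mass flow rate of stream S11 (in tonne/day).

1918 tonne/day

Let S11 be the unknown flow. Total out = 2741.8 + S11.
B balance: 1526.4 + 0.052·S11 = 0.349·(2741.8 + S11)
(0.052 − 0.349)·S11 = 0.349×2741.8 − 1526.4 = -569.52
S11 = -569.52 / -0.297 = 1917.6 tonne/day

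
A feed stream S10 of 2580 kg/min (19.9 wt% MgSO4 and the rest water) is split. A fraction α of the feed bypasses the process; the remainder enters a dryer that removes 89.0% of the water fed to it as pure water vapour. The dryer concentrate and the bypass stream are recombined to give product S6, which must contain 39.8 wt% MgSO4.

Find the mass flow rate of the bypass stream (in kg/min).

All 2580×0.199 = 513.42 kg/min of MgSO4 reaches S6, so S6 = 513.42/0.398 = 1290 kg/min and vapour = 1290 kg/min.
The evaporator receives (1−α)·2580 of feed at 0.801 water and removes 0.890 of that water:
0.890×0.801×(1−α)×2580 = 1290
(1−α) = 1290/1839.3 = 0.7014;  α = 0.2986.
Bypass flow = 0.2986×2580 = 770.46 kg/min.

770.5 kg/min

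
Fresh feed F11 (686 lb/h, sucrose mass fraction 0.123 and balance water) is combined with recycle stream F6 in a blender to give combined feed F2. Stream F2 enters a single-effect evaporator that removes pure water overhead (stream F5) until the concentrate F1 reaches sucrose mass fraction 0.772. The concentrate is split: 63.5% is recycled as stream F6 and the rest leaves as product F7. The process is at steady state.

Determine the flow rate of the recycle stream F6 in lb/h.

190.1 lb/h

Overall sucrose balance (none leaves overhead): sucrose in fresh feed = sucrose in product, i.e. 686×0.123 = (1−0.635)·F1·0.772.
F1 = 84.378/(0.772×0.365) = 299.45 lb/h.
Recycle F6 = 0.635×299.45 = 190.15 lb/h.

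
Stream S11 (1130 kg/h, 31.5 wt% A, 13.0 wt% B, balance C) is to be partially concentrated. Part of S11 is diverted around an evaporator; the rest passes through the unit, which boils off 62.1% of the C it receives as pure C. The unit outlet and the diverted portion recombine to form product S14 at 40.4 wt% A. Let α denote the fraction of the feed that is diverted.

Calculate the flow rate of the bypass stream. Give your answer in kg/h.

407.7 kg/h

All 1130×0.315 = 355.95 kg/h of A reaches S14, so S14 = 355.95/0.404 = 881.06 kg/h and vapour = 248.94 kg/h.
The evaporator receives (1−α)·1130 of feed at 0.555 C and removes 0.621 of that C:
0.621×0.555×(1−α)×1130 = 248.94
(1−α) = 248.94/389.46 = 0.6392;  α = 0.3608.
Bypass flow = 0.3608×1130 = 407.73 kg/h.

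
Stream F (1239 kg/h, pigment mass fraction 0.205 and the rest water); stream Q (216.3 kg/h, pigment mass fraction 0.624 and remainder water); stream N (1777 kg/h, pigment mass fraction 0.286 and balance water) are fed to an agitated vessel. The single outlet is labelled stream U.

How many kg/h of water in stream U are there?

water out = water in = 1239×0.795 + 216.3×0.376 + 1777×0.714 = 2335.1 kg/h.

2335 kg/h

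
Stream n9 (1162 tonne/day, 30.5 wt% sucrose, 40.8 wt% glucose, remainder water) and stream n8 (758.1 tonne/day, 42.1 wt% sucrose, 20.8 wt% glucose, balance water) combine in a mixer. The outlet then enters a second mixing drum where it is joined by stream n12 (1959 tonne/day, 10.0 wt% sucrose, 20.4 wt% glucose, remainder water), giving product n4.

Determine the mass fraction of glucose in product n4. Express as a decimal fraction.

Overall, product flow = 3879.1 tonne/day.
glucose in = 1162×0.408 + 758.1×0.208 + 1959×0.204 = 1031.4 tonne/day.
glucose fraction in n4 = 0.2659.

0.2659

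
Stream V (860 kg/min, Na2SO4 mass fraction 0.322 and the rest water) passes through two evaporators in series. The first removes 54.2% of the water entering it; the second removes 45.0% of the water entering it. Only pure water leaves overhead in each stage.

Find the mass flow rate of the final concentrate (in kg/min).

423.8 kg/min

water in feed = 860×0.678 = 583.08 kg/min.
After stage 1: water left = (1−0.542)×583.08 = 267.05; stream total = 543.97 kg/min.
After stage 2: water left = (1−0.450)×267.05 = 146.88; final concentrate = 423.8 kg/min.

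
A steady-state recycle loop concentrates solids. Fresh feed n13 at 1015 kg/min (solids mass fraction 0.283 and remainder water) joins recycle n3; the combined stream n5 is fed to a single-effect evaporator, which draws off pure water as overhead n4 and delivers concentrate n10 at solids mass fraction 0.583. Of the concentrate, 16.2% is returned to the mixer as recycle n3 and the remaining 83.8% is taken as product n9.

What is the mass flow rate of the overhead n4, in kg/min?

522.3 kg/min

Overall solids balance (none leaves overhead): solids in fresh feed = solids in product, i.e. 1015×0.283 = (1−0.162)·n10·0.583.
n10 = 287.24/(0.583×0.838) = 587.95 kg/min.
Recycle n3 = 0.162×587.95 = 95.248 kg/min.
Combined feed n5 = 1015 + 95.248 = 1110.2 kg/min.
Overhead n4 = n5 − n10 = 1110.2 − 587.95 = 522.3 kg/min.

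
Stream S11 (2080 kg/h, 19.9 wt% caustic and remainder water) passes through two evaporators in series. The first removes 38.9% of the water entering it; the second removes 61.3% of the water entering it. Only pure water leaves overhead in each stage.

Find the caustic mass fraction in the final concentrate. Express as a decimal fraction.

0.512

water in feed = 2080×0.801 = 1666.1 kg/h.
After stage 1: water left = (1−0.389)×1666.1 = 1018; stream total = 1431.9 kg/h.
After stage 2: water left = (1−0.613)×1018 = 393.96; final concentrate = 807.88 kg/h.
caustic fraction = 413.92/807.88 = 0.512.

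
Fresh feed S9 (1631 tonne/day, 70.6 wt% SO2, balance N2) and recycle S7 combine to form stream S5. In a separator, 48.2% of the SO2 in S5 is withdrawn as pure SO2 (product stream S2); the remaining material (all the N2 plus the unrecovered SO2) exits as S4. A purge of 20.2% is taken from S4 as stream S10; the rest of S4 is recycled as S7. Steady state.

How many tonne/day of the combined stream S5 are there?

N2 enters only via S9 and leaves only via the purge: 1631×0.294 = 0.202×(N2 in S4), and the separator passes all N2, so N2 in S5 = N2 in S4 = 2373.8 tonne/day.
SO2 in S5: m_A = 1631×0.706 + (1−0.202)·(1−0.482)·m_A, so m_A = 1151.5/0.5866 = 1962.9 tonne/day.
S5 = 1962.9 + 2373.8 = 4336.7 tonne/day.

4337 tonne/day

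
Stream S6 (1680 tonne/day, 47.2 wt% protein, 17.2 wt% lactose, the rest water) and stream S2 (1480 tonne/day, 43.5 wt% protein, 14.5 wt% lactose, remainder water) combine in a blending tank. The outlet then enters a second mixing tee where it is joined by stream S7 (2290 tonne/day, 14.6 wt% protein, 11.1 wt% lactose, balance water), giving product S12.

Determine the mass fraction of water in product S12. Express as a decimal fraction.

0.536

Overall, product flow = 5450 tonne/day.
water in = 1680×0.356 + 1480×0.420 + 2290×0.743 = 2921.2 tonne/day.
water fraction in S12 = 0.536.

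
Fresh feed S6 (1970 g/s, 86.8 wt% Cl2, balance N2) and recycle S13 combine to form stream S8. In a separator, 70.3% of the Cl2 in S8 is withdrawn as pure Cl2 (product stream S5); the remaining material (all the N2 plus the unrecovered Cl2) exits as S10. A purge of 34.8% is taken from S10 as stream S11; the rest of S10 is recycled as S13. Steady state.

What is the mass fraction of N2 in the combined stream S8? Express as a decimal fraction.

N2 enters only via S6 and leaves only via the purge: 1970×0.132 = 0.348×(N2 in S10), and the separator passes all N2, so N2 in S8 = N2 in S10 = 747.24 g/s.
Cl2 in S8: m_A = 1970×0.868 + (1−0.348)·(1−0.703)·m_A, so m_A = 1710/0.8064 = 2120.6 g/s.
S8 = 2120.6 + 747.24 = 2867.8 g/s.
N2 fraction in S8 = 747.24/2867.8 = 0.261.

0.261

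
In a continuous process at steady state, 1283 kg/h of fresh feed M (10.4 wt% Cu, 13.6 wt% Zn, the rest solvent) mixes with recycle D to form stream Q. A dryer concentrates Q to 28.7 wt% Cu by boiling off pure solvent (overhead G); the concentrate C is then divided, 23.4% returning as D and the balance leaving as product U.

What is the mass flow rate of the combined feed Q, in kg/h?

Overall Cu balance (none leaves overhead): Cu in fresh feed = Cu in product, i.e. 1283×0.104 = (1−0.234)·C·0.287.
C = 133.43/(0.287×0.766) = 606.94 kg/h.
Recycle D = 0.234×606.94 = 142.03 kg/h.
Combined feed Q = 1283 + 142.03 = 1425 kg/h.

1425 kg/h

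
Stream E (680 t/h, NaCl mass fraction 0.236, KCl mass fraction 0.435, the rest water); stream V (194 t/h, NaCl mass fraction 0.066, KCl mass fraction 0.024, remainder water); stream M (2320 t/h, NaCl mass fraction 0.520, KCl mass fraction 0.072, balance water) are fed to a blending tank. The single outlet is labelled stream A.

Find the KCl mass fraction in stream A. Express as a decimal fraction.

0.146

Total flow out = 680 + 194 + 2320 = 3194 t/h.
KCl in = 680×0.435 + 194×0.024 + 2320×0.072 = 467.5 t/h.
KCl mass fraction in A = 467.5/3194 = 0.146.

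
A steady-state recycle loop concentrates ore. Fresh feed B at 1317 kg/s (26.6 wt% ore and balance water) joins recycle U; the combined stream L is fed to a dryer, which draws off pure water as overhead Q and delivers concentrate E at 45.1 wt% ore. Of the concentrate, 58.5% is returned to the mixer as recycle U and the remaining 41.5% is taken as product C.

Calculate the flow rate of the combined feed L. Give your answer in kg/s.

Overall ore balance (none leaves overhead): ore in fresh feed = ore in product, i.e. 1317×0.266 = (1−0.585)·E·0.451.
E = 350.32/(0.451×0.415) = 1871.7 kg/s.
Recycle U = 0.585×1871.7 = 1095 kg/s.
Combined feed L = 1317 + 1095 = 2412 kg/s.

2412 kg/s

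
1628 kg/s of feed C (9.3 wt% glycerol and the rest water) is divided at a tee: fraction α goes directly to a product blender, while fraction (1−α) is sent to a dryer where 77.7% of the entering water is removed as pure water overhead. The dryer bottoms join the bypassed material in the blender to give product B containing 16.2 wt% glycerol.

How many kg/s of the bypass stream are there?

All 1628×0.093 = 151.4 kg/s of glycerol reaches B, so B = 151.4/0.162 = 934.59 kg/s and vapour = 693.41 kg/s.
The evaporator receives (1−α)·1628 of feed at 0.907 water and removes 0.777 of that water:
0.777×0.907×(1−α)×1628 = 693.41
(1−α) = 693.41/1147.3 = 0.6044;  α = 0.3956.
Bypass flow = 0.3956×1628 = 644.08 kg/s.

644.1 kg/s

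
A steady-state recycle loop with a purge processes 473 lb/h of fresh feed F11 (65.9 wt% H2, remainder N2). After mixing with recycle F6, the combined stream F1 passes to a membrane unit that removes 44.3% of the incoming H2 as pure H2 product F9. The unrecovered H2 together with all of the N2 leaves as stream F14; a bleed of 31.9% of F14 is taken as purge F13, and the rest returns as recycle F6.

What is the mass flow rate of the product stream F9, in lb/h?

222.5 lb/h

H2 in F1: m_A = 473×0.659 + (1−0.319)·(1−0.443)·m_A, so m_A = 311.71/0.6207 = 502.2 lb/h.
Product F9 = 0.443×502.2 = 222.47 lb/h.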